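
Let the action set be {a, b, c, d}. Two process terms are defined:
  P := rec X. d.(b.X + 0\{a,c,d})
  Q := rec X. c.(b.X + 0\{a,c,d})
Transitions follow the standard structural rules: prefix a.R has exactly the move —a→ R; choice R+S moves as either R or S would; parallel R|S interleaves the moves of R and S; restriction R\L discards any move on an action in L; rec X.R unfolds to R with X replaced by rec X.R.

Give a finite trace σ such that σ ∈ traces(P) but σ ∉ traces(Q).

d

Reachable graph of P (2 states):
  u0 = rec X. d.(b.X + 0\{a,c,d}) has moves ··d··> u1
  u1 = b.(rec X. d.(b.X + 0\{a,c,d})) + 0\{a,c,d} has moves ··b··> u0
Reachable graph of Q (2 states):
  v0 = rec X. c.(b.X + 0\{a,c,d}) has moves ··c··> v1
  v1 = b.(rec X. c.(b.X + 0\{a,c,d})) + 0\{a,c,d} has moves ··b··> v0
Run σ = ⟨d⟩ on P: start {u0}
  after d @ step 1: {u1}
  P completes σ.
Run σ = ⟨d⟩ on Q: start {v0}
  after d @ step 1: no successor for Q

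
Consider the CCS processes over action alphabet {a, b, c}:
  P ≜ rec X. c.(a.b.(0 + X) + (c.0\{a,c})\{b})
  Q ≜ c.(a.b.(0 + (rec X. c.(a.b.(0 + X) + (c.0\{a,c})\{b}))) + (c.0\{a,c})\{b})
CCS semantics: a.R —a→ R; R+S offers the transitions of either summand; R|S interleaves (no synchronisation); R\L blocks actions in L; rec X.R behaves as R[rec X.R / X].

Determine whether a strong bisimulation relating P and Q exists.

bisimilar

P's transition system — 5 states:
  m0 = rec X. c.(a.b.(0 + X) + (c.0\{a,c})\{b}) | =c=> m1
  m1 = a.b.(0 + (rec X. c.(a.b.(0 + X) + (c.0\{a,c})\{b}))) + (c.0\{a,c})\{b} | =a=> m2, =c=> m3
  m2 = b.(0 + (rec X. c.(a.b.(0 + X) + (c.0\{a,c})\{b}))) | =b=> m4
  m3 = 0\{a,c}\{b} | ∅
  m4 = 0 + (rec X. c.(a.b.(0 + X) + (c.0\{a,c})\{b})) | =c=> m1
Q's transition system — 5 states:
  n0 = c.(a.b.(0 + (rec X. c.(a.b.(0 + X) + (c.0\{a,c})\{b}))) + (c.0\{a,c})\{b}) | =c=> n1
  n1 = a.b.(0 + (rec X. c.(a.b.(0 + X) + (c.0\{a,c})\{b}))) + (c.0\{a,c})\{b} | =a=> n2, =c=> n3
  n2 = b.(0 + (rec X. c.(a.b.(0 + X) + (c.0\{a,c})\{b}))) | =b=> n4
  n3 = 0\{a,c}\{b} | ∅
  n4 = 0 + (rec X. c.(a.b.(0 + X) + (c.0\{a,c})\{b})) | =c=> n1
Coarsest stable partition (strong bisimilarity classes):
  B0 = {m0, m4, n0, n4}
  B1 = {m1, n1}
  B2 = {m2, n2}
  B3 = {m3, n3}
m0 ∈ B0, n0 ∈ B0 → same block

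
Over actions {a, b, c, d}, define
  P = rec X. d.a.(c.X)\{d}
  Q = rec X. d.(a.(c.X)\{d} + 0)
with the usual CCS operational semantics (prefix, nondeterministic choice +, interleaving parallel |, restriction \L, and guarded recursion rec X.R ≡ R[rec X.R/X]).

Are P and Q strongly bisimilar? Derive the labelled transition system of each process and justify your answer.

P's transition system — 4 states:
  s0 = rec X. d.a.(c.X)\{d} has moves =d=> s1
  s1 = a.(c.(rec X. d.a.(c.X)\{d}))\{d} has moves =a=> s2
  s2 = (c.(rec X. d.a.(c.X)\{d}))\{d} has moves =c=> s3
  s3 = (rec X. d.a.(c.X)\{d})\{d} has moves (no moves)
Q's transition system — 4 states:
  t0 = rec X. d.(a.(c.X)\{d} + 0) has moves =d=> t1
  t1 = a.(c.(rec X. d.(a.(c.X)\{d} + 0)))\{d} + 0 has moves =a=> t2
  t2 = (c.(rec X. d.(a.(c.X)\{d} + 0)))\{d} has moves =c=> t3
  t3 = (rec X. d.(a.(c.X)\{d} + 0))\{d} has moves (no moves)
Partition-refinement fixed point:
  B0 = {s0, t0}
  B1 = {s1, t1}
  B2 = {s2, t2}
  B3 = {s3, t3}
s0 ∈ B0, t0 ∈ B0 → same block

YES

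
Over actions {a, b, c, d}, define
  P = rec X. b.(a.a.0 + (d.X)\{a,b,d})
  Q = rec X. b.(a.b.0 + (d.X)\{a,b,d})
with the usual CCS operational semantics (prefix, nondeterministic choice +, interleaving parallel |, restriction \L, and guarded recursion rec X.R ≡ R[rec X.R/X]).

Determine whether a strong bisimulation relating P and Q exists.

LTS(P): 4 reachable states
  u0 = rec X. b.(a.a.0 + (d.X)\{a,b,d}) | --b--▸ u1
  u1 = a.a.0 + (d.(rec X. b.(a.a.0 + (d.X)\{a,b,d})))\{a,b,d} | --a--▸ u2
  u2 = a.0 | --a--▸ u3
  u3 = 0 | stopped
LTS(Q): 4 reachable states
  v0 = rec X. b.(a.b.0 + (d.X)\{a,b,d}) | --b--▸ v1
  v1 = a.b.0 + (d.(rec X. b.(a.b.0 + (d.X)\{a,b,d})))\{a,b,d} | --a--▸ v2
  v2 = b.0 | --b--▸ v3
  v3 = 0 | stopped
Bisimilarity quotient blocks:
  B0 = {u0}
  B1 = {u1}
  B2 = {u2}
  B3 = {u3, v3}
  B4 = {v0}
  B5 = {v1}
  B6 = {v2}
u0 ∈ B0, v0 ∈ B4 → different blocks

P ≁ Q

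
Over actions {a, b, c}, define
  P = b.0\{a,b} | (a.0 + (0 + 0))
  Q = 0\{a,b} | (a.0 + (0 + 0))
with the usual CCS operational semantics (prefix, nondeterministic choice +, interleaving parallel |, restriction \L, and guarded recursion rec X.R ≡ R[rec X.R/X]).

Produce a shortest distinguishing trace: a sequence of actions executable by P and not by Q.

Reachable graph of P (4 states):
  s0 = b.0\{a,b} | (a.0 + (0 + 0)) ⊢ ··a··> s1, ··b··> s2
  s1 = b.0\{a,b} | 0 ⊢ ··b··> s3
  s2 = 0\{a,b} | (a.0 + (0 + 0)) ⊢ ··a··> s3
  s3 = 0\{a,b} | 0 ⊢ ∅
Reachable graph of Q (2 states):
  t0 = 0\{a,b} | (a.0 + (0 + 0)) ⊢ ··a··> t1
  t1 = 0\{a,b} | 0 ⊢ ∅
Run σ = ⟨b⟩ on P: start {s0}
  step 1 (b): {s2}
  — P admits the full trace.
Run σ = ⟨b⟩ on Q: start {t0}
  step 1 (b): ∅ (Q stuck)

b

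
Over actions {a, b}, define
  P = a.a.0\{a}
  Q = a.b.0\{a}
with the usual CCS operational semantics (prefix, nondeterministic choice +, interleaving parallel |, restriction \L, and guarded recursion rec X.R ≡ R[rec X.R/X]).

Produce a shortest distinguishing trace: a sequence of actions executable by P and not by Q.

aa

P's transition system — 3 states:
  p0 = a.a.0\{a} has moves =a=> p1
  p1 = a.0\{a} has moves =a=> p2
  p2 = 0\{a} has moves deadlocked
Q's transition system — 3 states:
  q0 = a.b.0\{a} has moves =a=> q1
  q1 = b.0\{a} has moves =b=> q2
  q2 = 0\{a} has moves deadlocked
Executing aa from P (initial set {p0}):
  [1] a ⇒ {p1}
  [2] a ⇒ {p2}
  — P admits the full trace.
Executing aa from Q (initial set {q0}):
  [1] a ⇒ {q1}
  [2] a ⇒ no successor for Q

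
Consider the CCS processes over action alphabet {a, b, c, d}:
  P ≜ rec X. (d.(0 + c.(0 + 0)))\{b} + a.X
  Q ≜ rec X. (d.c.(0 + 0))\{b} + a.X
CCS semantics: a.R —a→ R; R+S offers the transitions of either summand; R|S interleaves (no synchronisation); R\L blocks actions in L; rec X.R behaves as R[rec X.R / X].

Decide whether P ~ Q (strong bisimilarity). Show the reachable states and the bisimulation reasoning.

LTS(P): 3 reachable states
  s0 = rec X. (d.(0 + c.(0 + 0)))\{b} + a.X → ··a··> s0, ··d··> s1
  s1 = (0 + c.(0 + 0))\{b} → ··c··> s2
  s2 = (0 + 0)\{b} → ∅
LTS(Q): 3 reachable states
  t0 = rec X. (d.c.(0 + 0))\{b} + a.X → ··a··> t0, ··d··> t1
  t1 = (c.(0 + 0))\{b} → ··c··> t2
  t2 = (0 + 0)\{b} → ∅
Partition-refinement fixed point:
  B0 = {s0, t0}
  B1 = {s1, t1}
  B2 = {s2, t2}
s0 ∈ B0, t0 ∈ B0 → same block

YES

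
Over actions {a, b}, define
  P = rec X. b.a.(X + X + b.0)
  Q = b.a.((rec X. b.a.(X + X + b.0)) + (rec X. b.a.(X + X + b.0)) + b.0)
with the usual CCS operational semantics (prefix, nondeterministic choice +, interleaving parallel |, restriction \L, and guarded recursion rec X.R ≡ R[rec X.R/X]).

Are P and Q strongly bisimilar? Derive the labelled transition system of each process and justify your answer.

P's transition system — 4 states:
  u0 = rec X. b.a.(X + X + b.0) has moves =b=> u1
  u1 = a.((rec X. b.a.(X + X + b.0)) + (rec X. b.a.(X + X + b.0)) + b.0) has moves =a=> u2
  u2 = (rec X. b.a.(X + X + b.0)) + (rec X. b.a.(X + X + b.0)) + b.0 has moves =b=> u1, =b=> u3
  u3 = 0 has moves (no moves)
Q's transition system — 4 states:
  v0 = b.a.((rec X. b.a.(X + X + b.0)) + (rec X. b.a.(X + X + b.0)) + b.0) has moves =b=> v1
  v1 = a.((rec X. b.a.(X + X + b.0)) + (rec X. b.a.(X + X + b.0)) + b.0) has moves =a=> v2
  v2 = (rec X. b.a.(X + X + b.0)) + (rec X. b.a.(X + X + b.0)) + b.0 has moves =b=> v1, =b=> v3
  v3 = 0 has moves (no moves)
Bisimilarity quotient blocks:
  B0 = {u0, v0}
  B1 = {u1, v1}
  B2 = {u2, v2}
  B3 = {u3, v3}
u0 ∈ B0, v0 ∈ B0 → same block

YES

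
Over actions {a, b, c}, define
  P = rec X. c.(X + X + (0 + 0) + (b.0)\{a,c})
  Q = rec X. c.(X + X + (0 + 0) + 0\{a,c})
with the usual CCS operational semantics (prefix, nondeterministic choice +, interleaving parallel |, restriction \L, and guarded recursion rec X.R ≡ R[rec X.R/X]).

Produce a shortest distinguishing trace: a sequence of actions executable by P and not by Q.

Reachable graph of P (3 states):
  s0 = rec X. c.(X + X + (0 + 0) + (b.0)\{a,c}) | —c→ s1
  s1 = (rec X. c.(X + X + (0 + 0) + (b.0)\{a,c})) + (rec X. c.(X + X + (0 + 0) + (b.0)\{a,c})) + (0 + 0) + (b.0)\{a,c} | —b→ s2, —c→ s1
  s2 = 0\{a,c} | deadlocked
Reachable graph of Q (2 states):
  t0 = rec X. c.(X + X + (0 + 0) + 0\{a,c}) | —c→ t1
  t1 = (rec X. c.(X + X + (0 + 0) + 0\{a,c})) + (rec X. c.(X + X + (0 + 0) + 0\{a,c})) + (0 + 0) + 0\{a,c} | —c→ t1
Trace ⟨cb⟩ through P, begin at {s0}:
  [1] c ⇒ {s1}
  [2] b ⇒ {s2}
  ✓ P
Trace ⟨cb⟩ through Q, begin at {t0}:
  [1] c ⇒ {t1}
  [2] b ⇒ ∅ (Q stuck)

cb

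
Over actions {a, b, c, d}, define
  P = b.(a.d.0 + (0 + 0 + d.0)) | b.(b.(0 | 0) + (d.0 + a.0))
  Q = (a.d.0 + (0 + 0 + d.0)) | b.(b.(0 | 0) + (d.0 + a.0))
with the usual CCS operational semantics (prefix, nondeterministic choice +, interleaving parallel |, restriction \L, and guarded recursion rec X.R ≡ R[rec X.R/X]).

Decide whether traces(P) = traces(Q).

trace-distinct — witness ⟨bbb⟩

LTS(P): 16 reachable states
  u0 = b.(a.d.0 + (0 + 0 + d.0)) | b.(b.(0 | 0) + (d.0 + a.0)) ⊢ —b→ u1, —b→ u2
  u1 = (a.d.0 + (0 + 0 + d.0)) | b.(b.(0 | 0) + (d.0 + a.0)) ⊢ —a→ u3, —b→ u4, —d→ u5
  u2 = b.(a.d.0 + (0 + 0 + d.0)) | (b.(0 | 0) + (d.0 + a.0)) ⊢ —a→ u6, —b→ u4, —b→ u7, —d→ u6
  u3 = d.0 | b.(b.(0 | 0) + (d.0 + a.0)) ⊢ —b→ u8, —d→ u5
  u4 = (a.d.0 + (0 + 0 + d.0)) | (b.(0 | 0) + (d.0 + a.0)) ⊢ —a→ u8, —a→ u9, —b→ u10, —d→ u11, —d→ u9
  u5 = 0 | b.(b.(0 | 0) + (d.0 + a.0)) ⊢ —b→ u11
  u6 = b.(a.d.0 + (0 + 0 + d.0)) | 0 ⊢ —b→ u9
  u7 = b.(a.d.0 + (0 + 0 + d.0)) | (0 | 0) ⊢ —b→ u10
  u8 = d.0 | (b.(0 | 0) + (d.0 + a.0)) ⊢ —a→ u12, —b→ u13, —d→ u11, —d→ u12
  u9 = (a.d.0 + (0 + 0 + d.0)) | 0 ⊢ —a→ u12, —d→ u14
  u10 = (a.d.0 + (0 + 0 + d.0)) | (0 | 0) ⊢ —a→ u13, —d→ u15
  u11 = 0 | (b.(0 | 0) + (d.0 + a.0)) ⊢ —a→ u14, —b→ u15, —d→ u14
  u12 = d.0 | 0 ⊢ —d→ u14
  u13 = d.0 | (0 | 0) ⊢ —d→ u15
  u14 = 0 | 0 ⊢ ∅
  u15 = 0 | (0 | 0) ⊢ ∅
LTS(Q): 12 reachable states
  v0 = (a.d.0 + (0 + 0 + d.0)) | b.(b.(0 | 0) + (d.0 + a.0)) ⊢ —a→ v1, —b→ v2, —d→ v3
  v1 = d.0 | b.(b.(0 | 0) + (d.0 + a.0)) ⊢ —b→ v4, —d→ v3
  v2 = (a.d.0 + (0 + 0 + d.0)) | (b.(0 | 0) + (d.0 + a.0)) ⊢ —a→ v4, —a→ v5, —b→ v6, —d→ v5, —d→ v7
  v3 = 0 | b.(b.(0 | 0) + (d.0 + a.0)) ⊢ —b→ v7
  v4 = d.0 | (b.(0 | 0) + (d.0 + a.0)) ⊢ —a→ v8, —b→ v9, —d→ v7, —d→ v8
  v5 = (a.d.0 + (0 + 0 + d.0)) | 0 ⊢ —a→ v8, —d→ v10
  v6 = (a.d.0 + (0 + 0 + d.0)) | (0 | 0) ⊢ —a→ v9, —d→ v11
  v7 = 0 | (b.(0 | 0) + (d.0 + a.0)) ⊢ —a→ v10, —b→ v11, —d→ v10
  v8 = d.0 | 0 ⊢ —d→ v10
  v9 = d.0 | (0 | 0) ⊢ —d→ v11
  v10 = 0 | 0 ⊢ ∅
  v11 = 0 | (0 | 0) ⊢ ∅
Executing bbb from P (initial set {u0}):
  after b @ step 1: {u1, u2}
  after b @ step 2: {u4, u7}
  after b @ step 3: {u10}
  — P admits the full trace.
Executing bbb from Q (initial set {v0}):
  after b @ step 1: {v2}
  after b @ step 2: {v6}
  after b @ step 3: ∅  — Q cannot continue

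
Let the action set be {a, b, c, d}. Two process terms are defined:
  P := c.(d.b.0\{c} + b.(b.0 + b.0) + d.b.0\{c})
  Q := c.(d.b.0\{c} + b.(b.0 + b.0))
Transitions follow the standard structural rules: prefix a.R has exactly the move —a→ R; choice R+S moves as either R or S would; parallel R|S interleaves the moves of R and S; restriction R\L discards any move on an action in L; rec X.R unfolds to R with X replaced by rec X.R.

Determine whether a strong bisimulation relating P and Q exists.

LTS(P): 6 reachable states
  s0 = c.(d.b.0\{c} + b.(b.0 + b.0) + d.b.0\{c}) :: —c→ s1
  s1 = d.b.0\{c} + b.(b.0 + b.0) + d.b.0\{c} :: —b→ s2, —d→ s3
  s2 = b.0 + b.0 :: —b→ s4
  s3 = b.0\{c} :: —b→ s5
  s4 = 0 :: (no moves)
  s5 = 0\{c} :: (no moves)
LTS(Q): 6 reachable states
  t0 = c.(d.b.0\{c} + b.(b.0 + b.0)) :: —c→ t1
  t1 = d.b.0\{c} + b.(b.0 + b.0) :: —b→ t2, —d→ t3
  t2 = b.0 + b.0 :: —b→ t4
  t3 = b.0\{c} :: —b→ t5
  t4 = 0 :: (no moves)
  t5 = 0\{c} :: (no moves)
Bisimilarity quotient blocks:
  B0 = {s0, t0}
  B1 = {s1, t1}
  B2 = {s2, s3, t2, t3}
  B3 = {s4, s5, t4, t5}
s0 ∈ B0, t0 ∈ B0 → same block

P ~ Q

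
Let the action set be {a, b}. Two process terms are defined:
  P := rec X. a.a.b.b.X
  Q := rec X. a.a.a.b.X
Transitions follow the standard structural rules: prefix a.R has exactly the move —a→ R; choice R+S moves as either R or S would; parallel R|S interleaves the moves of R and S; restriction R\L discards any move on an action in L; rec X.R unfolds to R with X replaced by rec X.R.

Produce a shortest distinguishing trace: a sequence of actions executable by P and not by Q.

aab

LTS(P): 4 reachable states
  u0 = rec X. a.a.b.b.X :: -a-> u1
  u1 = a.b.b.(rec X. a.a.b.b.X) :: -a-> u2
  u2 = b.b.(rec X. a.a.b.b.X) :: -b-> u3
  u3 = b.(rec X. a.a.b.b.X) :: -b-> u0
LTS(Q): 4 reachable states
  v0 = rec X. a.a.a.b.X :: -a-> v1
  v1 = a.a.b.(rec X. a.a.a.b.X) :: -a-> v2
  v2 = a.b.(rec X. a.a.a.b.X) :: -a-> v3
  v3 = b.(rec X. a.a.a.b.X) :: -b-> v0
Executing aab from P (initial set {u0}):
  after a @ step 1: {u1}
  after a @ step 2: {u2}
  after b @ step 3: {u3}
  — P admits the full trace.
Executing aab from Q (initial set {v0}):
  after a @ step 1: {v1}
  after a @ step 2: {v2}
  after b @ step 3: ∅ (Q stuck)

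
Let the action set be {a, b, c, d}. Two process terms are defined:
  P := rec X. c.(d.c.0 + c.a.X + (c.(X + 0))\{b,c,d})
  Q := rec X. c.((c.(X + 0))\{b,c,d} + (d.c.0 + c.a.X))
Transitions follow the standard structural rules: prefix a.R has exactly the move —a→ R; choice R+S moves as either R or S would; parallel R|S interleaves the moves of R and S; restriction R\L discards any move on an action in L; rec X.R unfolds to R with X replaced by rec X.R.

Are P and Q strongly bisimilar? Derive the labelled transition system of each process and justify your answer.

P ~ Q

LTS(P): 5 reachable states
  m0 = rec X. c.(d.c.0 + c.a.X + (c.(X + 0))\{b,c,d}) :: ··c··> m1
  m1 = d.c.0 + c.a.(rec X. c.(d.c.0 + c.a.X + (c.(X + 0))\{b,c,d})) + (c.((rec X. c.(d.c.0 + c.a.X + (c.(X + 0))\{b,c,d})) + 0))\{b,c,d} :: ··c··> m2, ··d··> m3
  m2 = a.(rec X. c.(d.c.0 + c.a.X + (c.(X + 0))\{b,c,d})) :: ··a··> m0
  m3 = c.0 :: ··c··> m4
  m4 = 0 :: ∅
LTS(Q): 5 reachable states
  n0 = rec X. c.((c.(X + 0))\{b,c,d} + (d.c.0 + c.a.X)) :: ··c··> n1
  n1 = (c.((rec X. c.((c.(X + 0))\{b,c,d} + (d.c.0 + c.a.X))) + 0))\{b,c,d} + (d.c.0 + c.a.(rec X. c.((c.(X + 0))\{b,c,d} + (d.c.0 + c.a.X)))) :: ··c··> n2, ··d··> n3
  n2 = a.(rec X. c.((c.(X + 0))\{b,c,d} + (d.c.0 + c.a.X))) :: ··a··> n0
  n3 = c.0 :: ··c··> n4
  n4 = 0 :: ∅
Partition-refinement fixed point:
  B0 = {m0, n0}
  B1 = {m1, n1}
  B2 = {m3, n3}
  B3 = {m4, n4}
  B4 = {m2, n2}
m0 ∈ B0, n0 ∈ B0 → same block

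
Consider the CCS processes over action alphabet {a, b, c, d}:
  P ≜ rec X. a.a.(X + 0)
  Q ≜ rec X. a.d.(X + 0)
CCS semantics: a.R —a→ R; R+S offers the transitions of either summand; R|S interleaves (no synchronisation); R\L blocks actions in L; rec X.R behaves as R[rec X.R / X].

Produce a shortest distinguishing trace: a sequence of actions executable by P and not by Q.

Reachable graph of P (3 states):
  s0 = rec X. a.a.(X + 0) | -a-> s1
  s1 = a.((rec X. a.a.(X + 0)) + 0) | -a-> s2
  s2 = (rec X. a.a.(X + 0)) + 0 | -a-> s1
Reachable graph of Q (3 states):
  t0 = rec X. a.d.(X + 0) | -a-> t1
  t1 = d.((rec X. a.d.(X + 0)) + 0) | -d-> t2
  t2 = (rec X. a.d.(X + 0)) + 0 | -a-> t1
Executing aa from P (initial set {s0}):
  [1] a ⇒ {s1}
  [2] a ⇒ {s2}
  — P admits the full trace.
Executing aa from Q (initial set {t0}):
  [1] a ⇒ {t1}
  [2] a ⇒ no successor for Q

aa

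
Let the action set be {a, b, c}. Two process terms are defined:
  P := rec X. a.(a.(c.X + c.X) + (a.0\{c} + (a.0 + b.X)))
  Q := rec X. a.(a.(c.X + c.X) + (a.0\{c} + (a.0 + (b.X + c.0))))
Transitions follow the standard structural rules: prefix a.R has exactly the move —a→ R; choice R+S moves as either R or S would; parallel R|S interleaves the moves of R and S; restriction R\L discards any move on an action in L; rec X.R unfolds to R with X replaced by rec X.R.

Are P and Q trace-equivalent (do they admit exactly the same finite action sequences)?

LTS(P): 5 reachable states
  s0 = rec X. a.(a.(c.X + c.X) + (a.0\{c} + (a.0 + b.X))) → --a--▸ s1
  s1 = a.(c.(rec X. a.(a.(c.X + c.X) + (a.0\{c} + (a.0 + b.X)))) + c.(rec X. a.(a.(c.X + c.X) + (a.0\{c} + (a.0 + b.X))))) + (a.0\{c} + (a.0 + b.(rec X. a.(a.(c.X + c.X) + (a.0\{c} + (a.0 + b.X)))))) → --a--▸ s2, --a--▸ s3, --a--▸ s4, --b--▸ s0
  s2 = 0 → ∅
  s3 = 0\{c} → ∅
  s4 = c.(rec X. a.(a.(c.X + c.X) + (a.0\{c} + (a.0 + b.X)))) + c.(rec X. a.(a.(c.X + c.X) + (a.0\{c} + (a.0 + b.X)))) → --c--▸ s0
LTS(Q): 5 reachable states
  t0 = rec X. a.(a.(c.X + c.X) + (a.0\{c} + (a.0 + (b.X + c.0)))) → --a--▸ t1
  t1 = a.(c.(rec X. a.(a.(c.X + c.X) + (a.0\{c} + (a.0 + (b.X + c.0))))) + c.(rec X. a.(a.(c.X + c.X) + (a.0\{c} + (a.0 + (b.X + c.0)))))) + (a.0\{c} + (a.0 + (b.(rec X. a.(a.(c.X + c.X) + (a.0\{c} + (a.0 + (b.X + c.0))))) + c.0))) → --a--▸ t2, --a--▸ t3, --a--▸ t4, --b--▸ t0, --c--▸ t2
  t2 = 0 → ∅
  t3 = 0\{c} → ∅
  t4 = c.(rec X. a.(a.(c.X + c.X) + (a.0\{c} + (a.0 + (b.X + c.0))))) + c.(rec X. a.(a.(c.X + c.X) + (a.0\{c} + (a.0 + (b.X + c.0))))) → --c--▸ t0
Run σ = ⟨ac⟩ on Q: start {t0}
  step 1 (a): {t1}
  step 2 (c): {t2}
  Q completes σ.
Run σ = ⟨ac⟩ on P: start {s0}
  step 1 (a): {s1}
  step 2 (c): ∅  — P cannot continue

trace-distinct — witness ⟨ac⟩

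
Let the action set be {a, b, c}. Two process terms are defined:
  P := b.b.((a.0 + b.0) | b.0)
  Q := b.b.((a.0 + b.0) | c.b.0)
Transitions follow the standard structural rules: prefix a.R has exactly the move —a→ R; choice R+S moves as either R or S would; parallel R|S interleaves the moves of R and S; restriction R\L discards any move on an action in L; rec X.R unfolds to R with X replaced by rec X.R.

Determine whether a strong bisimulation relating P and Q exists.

LTS(P): 6 reachable states
  s0 = b.b.((a.0 + b.0) | b.0) :: -b-> s1
  s1 = b.((a.0 + b.0) | b.0) :: -b-> s2
  s2 = (a.0 + b.0) | b.0 :: -a-> s3, -b-> s3, -b-> s4
  s3 = 0 | b.0 :: -b-> s5
  s4 = (a.0 + b.0) | 0 :: -a-> s5, -b-> s5
  s5 = 0 | 0 :: (no moves)
LTS(Q): 8 reachable states
  t0 = b.b.((a.0 + b.0) | c.b.0) :: -b-> t1
  t1 = b.((a.0 + b.0) | c.b.0) :: -b-> t2
  t2 = (a.0 + b.0) | c.b.0 :: -a-> t3, -b-> t3, -c-> t4
  t3 = 0 | c.b.0 :: -c-> t5
  t4 = (a.0 + b.0) | b.0 :: -a-> t5, -b-> t5, -b-> t6
  t5 = 0 | b.0 :: -b-> t7
  t6 = (a.0 + b.0) | 0 :: -a-> t7, -b-> t7
  t7 = 0 | 0 :: (no moves)
Bisimilarity quotient blocks:
  B0 = {s0}
  B1 = {s1}
  B2 = {s2, t4}
  B3 = {s3, t5}
  B4 = {s5, t7}
  B5 = {s4, t6}
  B6 = {t0}
  B7 = {t1}
  B8 = {t2}
  B9 = {t3}
s0 ∈ B0, t0 ∈ B6 → different blocks

P ≁ Q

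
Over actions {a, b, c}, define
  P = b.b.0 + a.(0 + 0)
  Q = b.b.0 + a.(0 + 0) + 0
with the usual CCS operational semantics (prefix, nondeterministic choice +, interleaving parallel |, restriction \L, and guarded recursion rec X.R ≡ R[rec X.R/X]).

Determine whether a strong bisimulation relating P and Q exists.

bisimilar

Reachable graph of P (4 states):
  p0 = b.b.0 + a.(0 + 0) → ··a··> p1, ··b··> p2
  p1 = 0 + 0 → deadlocked
  p2 = b.0 → ··b··> p3
  p3 = 0 → deadlocked
Reachable graph of Q (4 states):
  q0 = b.b.0 + a.(0 + 0) + 0 → ··a··> q1, ··b··> q2
  q1 = 0 + 0 → deadlocked
  q2 = b.0 → ··b··> q3
  q3 = 0 → deadlocked
Partition-refinement fixed point:
  B0 = {p0, q0}
  B1 = {p1, p3, q1, q3}
  B2 = {p2, q2}
p0 ∈ B0, q0 ∈ B0 → same block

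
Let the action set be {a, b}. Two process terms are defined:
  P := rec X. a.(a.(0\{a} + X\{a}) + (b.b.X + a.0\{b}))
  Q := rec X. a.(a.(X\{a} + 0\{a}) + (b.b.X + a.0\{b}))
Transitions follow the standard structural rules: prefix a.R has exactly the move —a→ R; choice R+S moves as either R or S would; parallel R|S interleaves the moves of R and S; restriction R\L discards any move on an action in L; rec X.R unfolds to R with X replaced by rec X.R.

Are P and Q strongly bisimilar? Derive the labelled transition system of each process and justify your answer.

YES

LTS(P): 5 reachable states
  s0 = rec X. a.(a.(0\{a} + X\{a}) + (b.b.X + a.0\{b})) | -a-> s1
  s1 = a.(0\{a} + (rec X. a.(a.(0\{a} + X\{a}) + (b.b.X + a.0\{b})))\{a}) + (b.b.(rec X. a.(a.(0\{a} + X\{a}) + (b.b.X + a.0\{b}))) + a.0\{b}) | -a-> s2, -a-> s3, -b-> s4
  s2 = 0\{a} + (rec X. a.(a.(0\{a} + X\{a}) + (b.b.X + a.0\{b})))\{a} | stopped
  s3 = 0\{b} | stopped
  s4 = b.(rec X. a.(a.(0\{a} + X\{a}) + (b.b.X + a.0\{b}))) | -b-> s0
LTS(Q): 5 reachable states
  t0 = rec X. a.(a.(X\{a} + 0\{a}) + (b.b.X + a.0\{b})) | -a-> t1
  t1 = a.((rec X. a.(a.(X\{a} + 0\{a}) + (b.b.X + a.0\{b})))\{a} + 0\{a}) + (b.b.(rec X. a.(a.(X\{a} + 0\{a}) + (b.b.X + a.0\{b}))) + a.0\{b}) | -a-> t2, -a-> t3, -b-> t4
  t2 = (rec X. a.(a.(X\{a} + 0\{a}) + (b.b.X + a.0\{b})))\{a} + 0\{a} | stopped
  t3 = 0\{b} | stopped
  t4 = b.(rec X. a.(a.(X\{a} + 0\{a}) + (b.b.X + a.0\{b}))) | -b-> t0
Bisimilarity quotient blocks:
  B0 = {s0, t0}
  B1 = {s1, t1}
  B2 = {s2, s3, t2, t3}
  B3 = {s4, t4}
s0 ∈ B0, t0 ∈ B0 → same block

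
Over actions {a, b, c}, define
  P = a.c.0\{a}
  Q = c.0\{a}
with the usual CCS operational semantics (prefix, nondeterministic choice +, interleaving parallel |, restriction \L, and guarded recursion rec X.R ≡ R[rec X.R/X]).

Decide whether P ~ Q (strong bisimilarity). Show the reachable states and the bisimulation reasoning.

P's transition system — 3 states:
  m0 = a.c.0\{a} has moves -a-> m1
  m1 = c.0\{a} has moves -c-> m2
  m2 = 0\{a} has moves (no moves)
Q's transition system — 2 states:
  n0 = c.0\{a} has moves -c-> n1
  n1 = 0\{a} has moves (no moves)
Bisimilarity quotient blocks:
  B0 = {m0}
  B1 = {m1, n0}
  B2 = {m2, n1}
m0 ∈ B0, n0 ∈ B1 → different blocks

NO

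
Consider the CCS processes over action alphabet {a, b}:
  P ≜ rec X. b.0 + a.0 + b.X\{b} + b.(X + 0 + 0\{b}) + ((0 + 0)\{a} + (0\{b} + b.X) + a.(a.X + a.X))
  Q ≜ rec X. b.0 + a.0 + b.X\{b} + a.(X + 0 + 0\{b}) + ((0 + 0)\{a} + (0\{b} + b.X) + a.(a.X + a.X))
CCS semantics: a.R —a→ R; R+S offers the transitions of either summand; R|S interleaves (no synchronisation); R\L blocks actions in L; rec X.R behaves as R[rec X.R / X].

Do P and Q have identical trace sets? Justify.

NO — witness ⟨ab⟩

P's transition system — 7 states:
  p0 = rec X. b.0 + a.0 + b.X\{b} + b.(X + 0 + 0\{b}) + ((0 + 0)\{a} + (0\{b} + b.X) + a.(a.X + a.X)) → --a--▸ p1, --a--▸ p2, --b--▸ p0, --b--▸ p1, --b--▸ p3, --b--▸ p4
  p1 = 0 → (no moves)
  p2 = a.(rec X. b.0 + a.0 + b.X\{b} + b.(X + 0 + 0\{b}) + ((0 + 0)\{a} + (0\{b} + b.X) + a.(a.X + a.X))) + a.(rec X. b.0 + a.0 + b.X\{b} + b.(X + 0 + 0\{b}) + ((0 + 0)\{a} + (0\{b} + b.X) + a.(a.X + a.X))) → --a--▸ p0
  p3 = (rec X. b.0 + a.0 + b.X\{b} + b.(X + 0 + 0\{b}) + ((0 + 0)\{a} + (0\{b} + b.X) + a.(a.X + a.X))) + 0 + 0\{b} → --a--▸ p1, --a--▸ p2, --b--▸ p0, --b--▸ p1, --b--▸ p3, --b--▸ p4
  p4 = (rec X. b.0 + a.0 + b.X\{b} + b.(X + 0 + 0\{b}) + ((0 + 0)\{a} + (0\{b} + b.X) + a.(a.X + a.X)))\{b} → --a--▸ p5, --a--▸ p6
  p5 = (a.(rec X. b.0 + a.0 + b.X\{b} + b.(X + 0 + 0\{b}) + ((0 + 0)\{a} + (0\{b} + b.X) + a.(a.X + a.X))) + a.(rec X. b.0 + a.0 + b.X\{b} + b.(X + 0 + 0\{b}) + ((0 + 0)\{a} + (0\{b} + b.X) + a.(a.X + a.X))))\{b} → --a--▸ p4
  p6 = 0\{b} → (no moves)
Q's transition system — 8 states:
  q0 = rec X. b.0 + a.0 + b.X\{b} + a.(X + 0 + 0\{b}) + ((0 + 0)\{a} + (0\{b} + b.X) + a.(a.X + a.X)) → --a--▸ q1, --a--▸ q2, --a--▸ q3, --b--▸ q0, --b--▸ q2, --b--▸ q4
  q1 = (rec X. b.0 + a.0 + b.X\{b} + a.(X + 0 + 0\{b}) + ((0 + 0)\{a} + (0\{b} + b.X) + a.(a.X + a.X))) + 0 + 0\{b} → --a--▸ q1, --a--▸ q2, --a--▸ q3, --b--▸ q0, --b--▸ q2, --b--▸ q4
  q2 = 0 → (no moves)
  q3 = a.(rec X. b.0 + a.0 + b.X\{b} + a.(X + 0 + 0\{b}) + ((0 + 0)\{a} + (0\{b} + b.X) + a.(a.X + a.X))) + a.(rec X. b.0 + a.0 + b.X\{b} + a.(X + 0 + 0\{b}) + ((0 + 0)\{a} + (0\{b} + b.X) + a.(a.X + a.X))) → --a--▸ q0
  q4 = (rec X. b.0 + a.0 + b.X\{b} + a.(X + 0 + 0\{b}) + ((0 + 0)\{a} + (0\{b} + b.X) + a.(a.X + a.X)))\{b} → --a--▸ q5, --a--▸ q6, --a--▸ q7
  q5 = ((rec X. b.0 + a.0 + b.X\{b} + a.(X + 0 + 0\{b}) + ((0 + 0)\{a} + (0\{b} + b.X) + a.(a.X + a.X))) + 0 + 0\{b})\{b} → --a--▸ q5, --a--▸ q6, --a--▸ q7
  q6 = (a.(rec X. b.0 + a.0 + b.X\{b} + a.(X + 0 + 0\{b}) + ((0 + 0)\{a} + (0\{b} + b.X) + a.(a.X + a.X))) + a.(rec X. b.0 + a.0 + b.X\{b} + a.(X + 0 + 0\{b}) + ((0 + 0)\{a} + (0\{b} + b.X) + a.(a.X + a.X))))\{b} → --a--▸ q4
  q7 = 0\{b} → (no moves)
Run σ = ⟨ab⟩ on Q: start {q0}
  after a @ step 1: {q1, q2, q3}
  after b @ step 2: {q0, q2, q4}
  ✓ Q
Run σ = ⟨ab⟩ on P: start {p0}
  after a @ step 1: {p1, p2}
  after b @ step 2: ∅  — P cannot continue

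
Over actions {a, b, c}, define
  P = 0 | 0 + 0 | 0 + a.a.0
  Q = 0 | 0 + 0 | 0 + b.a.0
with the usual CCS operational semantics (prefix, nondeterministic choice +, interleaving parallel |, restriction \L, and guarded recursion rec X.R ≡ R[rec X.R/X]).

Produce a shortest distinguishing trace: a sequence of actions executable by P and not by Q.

a

LTS(P): 3 reachable states
  u0 = 0 | 0 + 0 | 0 + a.a.0 ⊢ =a=> u1
  u1 = a.0 ⊢ =a=> u2
  u2 = 0 ⊢ stopped
LTS(Q): 3 reachable states
  v0 = 0 | 0 + 0 | 0 + b.a.0 ⊢ =b=> v1
  v1 = a.0 ⊢ =a=> v2
  v2 = 0 ⊢ stopped
Executing a from P (initial set {u0}):
  [1] a ⇒ {u1}
  ✓ P
Executing a from Q (initial set {v0}):
  [1] a ⇒ ∅ (Q stuck)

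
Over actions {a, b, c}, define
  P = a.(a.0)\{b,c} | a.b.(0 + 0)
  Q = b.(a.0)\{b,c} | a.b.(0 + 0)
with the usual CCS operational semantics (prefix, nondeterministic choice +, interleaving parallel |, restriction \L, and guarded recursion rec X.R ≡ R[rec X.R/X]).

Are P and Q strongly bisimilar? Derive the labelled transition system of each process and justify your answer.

NO

P's transition system — 9 states:
  p0 = a.(a.0)\{b,c} | a.b.(0 + 0) | ··a··> p1, ··a··> p2
  p1 = (a.0)\{b,c} | a.b.(0 + 0) | ··a··> p3, ··a··> p4
  p2 = a.(a.0)\{b,c} | b.(0 + 0) | ··a··> p3, ··b··> p5
  p3 = (a.0)\{b,c} | b.(0 + 0) | ··a··> p6, ··b··> p7
  p4 = 0\{b,c} | a.b.(0 + 0) | ··a··> p6
  p5 = a.(a.0)\{b,c} | (0 + 0) | ··a··> p7
  p6 = 0\{b,c} | b.(0 + 0) | ··b··> p8
  p7 = (a.0)\{b,c} | (0 + 0) | ··a··> p8
  p8 = 0\{b,c} | (0 + 0) | deadlocked
Q's transition system — 9 states:
  q0 = b.(a.0)\{b,c} | a.b.(0 + 0) | ··a··> q1, ··b··> q2
  q1 = b.(a.0)\{b,c} | b.(0 + 0) | ··b··> q3, ··b··> q4
  q2 = (a.0)\{b,c} | a.b.(0 + 0) | ··a··> q3, ··a··> q5
  q3 = (a.0)\{b,c} | b.(0 + 0) | ··a··> q6, ··b··> q7
  q4 = b.(a.0)\{b,c} | (0 + 0) | ··b··> q7
  q5 = 0\{b,c} | a.b.(0 + 0) | ··a··> q6
  q6 = 0\{b,c} | b.(0 + 0) | ··b··> q8
  q7 = (a.0)\{b,c} | (0 + 0) | ··a··> q8
  q8 = 0\{b,c} | (0 + 0) | deadlocked
Bisimilarity quotient blocks:
  B0 = {p0}
  B1 = {p1, q2}
  B2 = {p3, q3}
  B3 = {p7, q7}
  B4 = {p8, q8}
  B5 = {p6, q6}
  B6 = {p4, q5}
  B7 = {p2}
  B8 = {p5}
  B9 = {q0}
  B10 = {q1}
  B11 = {q4}
p0 ∈ B0, q0 ∈ B9 → different blocks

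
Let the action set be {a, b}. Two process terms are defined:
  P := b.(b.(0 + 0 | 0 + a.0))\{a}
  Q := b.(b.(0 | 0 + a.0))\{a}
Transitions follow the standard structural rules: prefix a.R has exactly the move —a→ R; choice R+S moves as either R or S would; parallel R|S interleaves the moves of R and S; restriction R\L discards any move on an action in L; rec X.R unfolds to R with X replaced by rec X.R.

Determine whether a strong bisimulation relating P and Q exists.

bisimilar

LTS(P): 3 reachable states
  p0 = b.(b.(0 + 0 | 0 + a.0))\{a} → -b-> p1
  p1 = (b.(0 + 0 | 0 + a.0))\{a} → -b-> p2
  p2 = (0 + 0 | 0 + a.0)\{a} → ·
LTS(Q): 3 reachable states
  q0 = b.(b.(0 | 0 + a.0))\{a} → -b-> q1
  q1 = (b.(0 | 0 + a.0))\{a} → -b-> q2
  q2 = (0 | 0 + a.0)\{a} → ·
Partition-refinement fixed point:
  B0 = {p0, q0}
  B1 = {p1, q1}
  B2 = {p2, q2}
p0 ∈ B0, q0 ∈ B0 → same block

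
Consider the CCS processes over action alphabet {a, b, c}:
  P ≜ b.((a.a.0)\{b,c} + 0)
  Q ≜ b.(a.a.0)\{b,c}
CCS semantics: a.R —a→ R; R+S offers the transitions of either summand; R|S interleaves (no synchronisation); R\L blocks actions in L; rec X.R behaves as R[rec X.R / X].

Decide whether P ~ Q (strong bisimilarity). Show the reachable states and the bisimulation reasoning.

bisimilar

LTS(P): 4 reachable states
  m0 = b.((a.a.0)\{b,c} + 0) has moves ··b··> m1
  m1 = (a.a.0)\{b,c} + 0 has moves ··a··> m2
  m2 = (a.0)\{b,c} has moves ··a··> m3
  m3 = 0\{b,c} has moves deadlocked
LTS(Q): 4 reachable states
  n0 = b.(a.a.0)\{b,c} has moves ··b··> n1
  n1 = (a.a.0)\{b,c} has moves ··a··> n2
  n2 = (a.0)\{b,c} has moves ··a··> n3
  n3 = 0\{b,c} has moves deadlocked
Bisimilarity quotient blocks:
  B0 = {m0, n0}
  B1 = {m1, n1}
  B2 = {m2, n2}
  B3 = {m3, n3}
m0 ∈ B0, n0 ∈ B0 → same block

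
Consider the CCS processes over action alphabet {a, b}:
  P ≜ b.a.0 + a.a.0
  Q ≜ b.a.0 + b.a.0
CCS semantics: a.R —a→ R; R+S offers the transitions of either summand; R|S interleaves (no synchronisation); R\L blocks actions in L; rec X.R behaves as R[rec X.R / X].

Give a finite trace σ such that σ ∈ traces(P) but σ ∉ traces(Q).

a

LTS(P): 3 reachable states
  m0 = b.a.0 + a.a.0 ⊢ =a=> m1, =b=> m1
  m1 = a.0 ⊢ =a=> m2
  m2 = 0 ⊢ (no moves)
LTS(Q): 3 reachable states
  n0 = b.a.0 + b.a.0 ⊢ =b=> n1
  n1 = a.0 ⊢ =a=> n2
  n2 = 0 ⊢ (no moves)
Executing a from P (initial set {m0}):
  [1] a ⇒ {m1}
  ✓ P
Executing a from Q (initial set {n0}):
  [1] a ⇒ ∅  — Q cannot continue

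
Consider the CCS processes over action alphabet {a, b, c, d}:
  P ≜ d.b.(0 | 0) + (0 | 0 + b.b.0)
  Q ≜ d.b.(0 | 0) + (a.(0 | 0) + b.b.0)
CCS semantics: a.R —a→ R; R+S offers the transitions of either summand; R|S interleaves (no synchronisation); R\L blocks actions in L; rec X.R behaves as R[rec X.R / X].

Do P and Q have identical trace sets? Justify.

NO — witness ⟨a⟩

LTS(P): 5 reachable states
  m0 = d.b.(0 | 0) + (0 | 0 + b.b.0) :: —b→ m1, —d→ m2
  m1 = b.0 :: —b→ m3
  m2 = b.(0 | 0) :: —b→ m4
  m3 = 0 :: (no moves)
  m4 = 0 | 0 :: (no moves)
LTS(Q): 5 reachable states
  n0 = d.b.(0 | 0) + (a.(0 | 0) + b.b.0) :: —a→ n1, —b→ n2, —d→ n3
  n1 = 0 | 0 :: (no moves)
  n2 = b.0 :: —b→ n4
  n3 = b.(0 | 0) :: —b→ n1
  n4 = 0 :: (no moves)
Trace ⟨a⟩ through Q, begin at {n0}:
  step 1 (a): {n1}
  ✓ Q
Trace ⟨a⟩ through P, begin at {m0}:
  step 1 (a): ∅ (P stuck)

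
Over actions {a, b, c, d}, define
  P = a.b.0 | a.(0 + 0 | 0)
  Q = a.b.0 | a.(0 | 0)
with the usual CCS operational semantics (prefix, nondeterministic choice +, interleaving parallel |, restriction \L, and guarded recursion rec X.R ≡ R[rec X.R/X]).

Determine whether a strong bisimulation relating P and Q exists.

P ~ Q

LTS(P): 6 reachable states
  s0 = a.b.0 | a.(0 + 0 | 0) has moves ··a··> s1, ··a··> s2
  s1 = a.b.0 | (0 + 0 | 0) has moves ··a··> s3
  s2 = b.0 | a.(0 + 0 | 0) has moves ··a··> s3, ··b··> s4
  s3 = b.0 | (0 + 0 | 0) has moves ··b··> s5
  s4 = 0 | a.(0 + 0 | 0) has moves ··a··> s5
  s5 = 0 | (0 + 0 | 0) has moves stopped
LTS(Q): 6 reachable states
  t0 = a.b.0 | a.(0 | 0) has moves ··a··> t1, ··a··> t2
  t1 = a.b.0 | (0 | 0) has moves ··a··> t3
  t2 = b.0 | a.(0 | 0) has moves ··a··> t3, ··b··> t4
  t3 = b.0 | (0 | 0) has moves ··b··> t5
  t4 = 0 | a.(0 | 0) has moves ··a··> t5
  t5 = 0 | (0 | 0) has moves stopped
Bisimilarity quotient blocks:
  B0 = {s0, t0}
  B1 = {s1, t1}
  B2 = {s3, t3}
  B3 = {s5, t5}
  B4 = {s2, t2}
  B5 = {s4, t4}
s0 ∈ B0, t0 ∈ B0 → same block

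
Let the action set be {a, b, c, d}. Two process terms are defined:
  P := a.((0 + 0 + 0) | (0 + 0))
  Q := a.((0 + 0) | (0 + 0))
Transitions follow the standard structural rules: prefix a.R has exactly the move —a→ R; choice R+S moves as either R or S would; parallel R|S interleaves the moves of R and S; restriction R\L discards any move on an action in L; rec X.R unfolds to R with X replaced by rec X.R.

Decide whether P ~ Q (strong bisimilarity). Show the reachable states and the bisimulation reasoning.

LTS(P): 2 reachable states
  s0 = a.((0 + 0 + 0) | (0 + 0)) has moves --a--▸ s1
  s1 = (0 + 0 + 0) | (0 + 0) has moves stopped
LTS(Q): 2 reachable states
  t0 = a.((0 + 0) | (0 + 0)) has moves --a--▸ t1
  t1 = (0 + 0) | (0 + 0) has moves stopped
Bisimilarity quotient blocks:
  B0 = {s0, t0}
  B1 = {s1, t1}
s0 ∈ B0, t0 ∈ B0 → same block

P ~ Q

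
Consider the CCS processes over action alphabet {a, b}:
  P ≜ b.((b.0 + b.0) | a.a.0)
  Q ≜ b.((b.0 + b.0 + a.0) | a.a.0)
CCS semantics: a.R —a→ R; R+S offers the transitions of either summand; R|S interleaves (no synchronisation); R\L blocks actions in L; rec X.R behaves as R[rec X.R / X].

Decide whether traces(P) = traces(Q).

P's transition system — 7 states:
  m0 = b.((b.0 + b.0) | a.a.0) has moves =b=> m1
  m1 = (b.0 + b.0) | a.a.0 has moves =a=> m2, =b=> m3
  m2 = (b.0 + b.0) | a.0 has moves =a=> m4, =b=> m5
  m3 = 0 | a.a.0 has moves =a=> m5
  m4 = (b.0 + b.0) | 0 has moves =b=> m6
  m5 = 0 | a.0 has moves =a=> m6
  m6 = 0 | 0 has moves ·
Q's transition system — 7 states:
  n0 = b.((b.0 + b.0 + a.0) | a.a.0) has moves =b=> n1
  n1 = (b.0 + b.0 + a.0) | a.a.0 has moves =a=> n2, =a=> n3, =b=> n3
  n2 = (b.0 + b.0 + a.0) | a.0 has moves =a=> n4, =a=> n5, =b=> n5
  n3 = 0 | a.a.0 has moves =a=> n5
  n4 = (b.0 + b.0 + a.0) | 0 has moves =a=> n6, =b=> n6
  n5 = 0 | a.0 has moves =a=> n6
  n6 = 0 | 0 has moves ·
Executing baaa from Q (initial set {n0}):
  step 1 (b): {n1}
  step 2 (a): {n2, n3}
  step 3 (a): {n4, n5}
  step 4 (a): {n6}
  — Q admits the full trace.
Executing baaa from P (initial set {m0}):
  step 1 (b): {m1}
  step 2 (a): {m2}
  step 3 (a): {m4}
  step 4 (a): no successor for P

trace-distinct — witness ⟨baaa⟩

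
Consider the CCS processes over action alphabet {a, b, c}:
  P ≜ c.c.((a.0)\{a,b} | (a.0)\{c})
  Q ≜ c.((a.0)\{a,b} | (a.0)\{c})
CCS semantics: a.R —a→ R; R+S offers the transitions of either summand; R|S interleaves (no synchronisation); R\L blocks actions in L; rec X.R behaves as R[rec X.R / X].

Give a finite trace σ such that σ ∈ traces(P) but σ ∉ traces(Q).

LTS(P): 4 reachable states
  u0 = c.c.((a.0)\{a,b} | (a.0)\{c}) :: --c--▸ u1
  u1 = c.((a.0)\{a,b} | (a.0)\{c}) :: --c--▸ u2
  u2 = (a.0)\{a,b} | (a.0)\{c} :: --a--▸ u3
  u3 = (a.0)\{a,b} | 0\{c} :: deadlocked
LTS(Q): 3 reachable states
  v0 = c.((a.0)\{a,b} | (a.0)\{c}) :: --c--▸ v1
  v1 = (a.0)\{a,b} | (a.0)\{c} :: --a--▸ v2
  v2 = (a.0)\{a,b} | 0\{c} :: deadlocked
Executing cc from P (initial set {u0}):
  step 1 (c): {u1}
  step 2 (c): {u2}
  ✓ P
Executing cc from Q (initial set {v0}):
  step 1 (c): {v1}
  step 2 (c): no successor for Q

cc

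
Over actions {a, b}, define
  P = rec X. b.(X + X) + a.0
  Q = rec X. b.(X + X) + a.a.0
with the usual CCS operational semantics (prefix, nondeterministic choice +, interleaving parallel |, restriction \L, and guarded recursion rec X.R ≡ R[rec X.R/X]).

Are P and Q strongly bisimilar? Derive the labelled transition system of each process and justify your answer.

LTS(P): 3 reachable states
  p0 = rec X. b.(X + X) + a.0 ⊢ -a-> p1, -b-> p2
  p1 = 0 ⊢ (no moves)
  p2 = (rec X. b.(X + X) + a.0) + (rec X. b.(X + X) + a.0) ⊢ -a-> p1, -b-> p2
LTS(Q): 4 reachable states
  q0 = rec X. b.(X + X) + a.a.0 ⊢ -a-> q1, -b-> q2
  q1 = a.0 ⊢ -a-> q3
  q2 = (rec X. b.(X + X) + a.a.0) + (rec X. b.(X + X) + a.a.0) ⊢ -a-> q1, -b-> q2
  q3 = 0 ⊢ (no moves)
Coarsest stable partition (strong bisimilarity classes):
  B0 = {p0, p2}
  B1 = {p1, q3}
  B2 = {q0, q2}
  B3 = {q1}
p0 ∈ B0, q0 ∈ B2 → different blocks

not bisimilar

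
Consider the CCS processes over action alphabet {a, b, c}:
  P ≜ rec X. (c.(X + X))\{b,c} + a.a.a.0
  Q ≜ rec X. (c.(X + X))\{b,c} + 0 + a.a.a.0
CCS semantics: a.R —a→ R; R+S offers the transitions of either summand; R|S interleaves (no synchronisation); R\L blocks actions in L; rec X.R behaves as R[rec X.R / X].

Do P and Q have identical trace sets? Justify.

trace-equivalent

LTS(P): 4 reachable states
  p0 = rec X. (c.(X + X))\{b,c} + a.a.a.0 :: —a→ p1
  p1 = a.a.0 :: —a→ p2
  p2 = a.0 :: —a→ p3
  p3 = 0 :: stopped
LTS(Q): 4 reachable states
  q0 = rec X. (c.(X + X))\{b,c} + 0 + a.a.a.0 :: —a→ q1
  q1 = a.a.0 :: —a→ q2
  q2 = a.0 :: —a→ q3
  q3 = 0 :: stopped
Bisimilarity quotient blocks:
  B0 = {p0, q0}
  B1 = {p1, q1}
  B2 = {p2, q2}
  B3 = {p3, q3}
p0 ∈ B0, q0 ∈ B0 → same block
Bisimilar ⇒ trace-equivalent.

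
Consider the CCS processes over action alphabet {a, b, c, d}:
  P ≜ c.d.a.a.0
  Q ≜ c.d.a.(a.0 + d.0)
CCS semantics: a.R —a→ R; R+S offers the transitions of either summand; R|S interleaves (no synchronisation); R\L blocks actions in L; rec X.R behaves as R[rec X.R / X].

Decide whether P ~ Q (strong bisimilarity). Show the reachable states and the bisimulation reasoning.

NO

LTS(P): 5 reachable states
  s0 = c.d.a.a.0 → =c=> s1
  s1 = d.a.a.0 → =d=> s2
  s2 = a.a.0 → =a=> s3
  s3 = a.0 → =a=> s4
  s4 = 0 → (no moves)
LTS(Q): 5 reachable states
  t0 = c.d.a.(a.0 + d.0) → =c=> t1
  t1 = d.a.(a.0 + d.0) → =d=> t2
  t2 = a.(a.0 + d.0) → =a=> t3
  t3 = a.0 + d.0 → =a=> t4, =d=> t4
  t4 = 0 → (no moves)
Partition-refinement fixed point:
  B0 = {s0}
  B1 = {s1}
  B2 = {s2}
  B3 = {s3}
  B4 = {s4, t4}
  B5 = {t0}
  B6 = {t1}
  B7 = {t2}
  B8 = {t3}
s0 ∈ B0, t0 ∈ B5 → different blocks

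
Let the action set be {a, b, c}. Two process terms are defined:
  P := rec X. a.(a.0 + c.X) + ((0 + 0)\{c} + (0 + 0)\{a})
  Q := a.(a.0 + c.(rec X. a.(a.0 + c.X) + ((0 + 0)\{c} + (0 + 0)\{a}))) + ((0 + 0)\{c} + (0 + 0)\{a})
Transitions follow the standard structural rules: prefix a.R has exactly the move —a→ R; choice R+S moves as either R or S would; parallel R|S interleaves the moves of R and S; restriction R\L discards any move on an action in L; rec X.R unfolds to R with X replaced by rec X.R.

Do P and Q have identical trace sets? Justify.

Reachable graph of P (3 states):
  p0 = rec X. a.(a.0 + c.X) + ((0 + 0)\{c} + (0 + 0)\{a}) ⊢ -a-> p1
  p1 = a.0 + c.(rec X. a.(a.0 + c.X) + ((0 + 0)\{c} + (0 + 0)\{a})) ⊢ -a-> p2, -c-> p0
  p2 = 0 ⊢ ·
Reachable graph of Q (4 states):
  q0 = a.(a.0 + c.(rec X. a.(a.0 + c.X) + ((0 + 0)\{c} + (0 + 0)\{a}))) + ((0 + 0)\{c} + (0 + 0)\{a}) ⊢ -a-> q1
  q1 = a.0 + c.(rec X. a.(a.0 + c.X) + ((0 + 0)\{c} + (0 + 0)\{a})) ⊢ -a-> q2, -c-> q3
  q2 = 0 ⊢ ·
  q3 = rec X. a.(a.0 + c.X) + ((0 + 0)\{c} + (0 + 0)\{a}) ⊢ -a-> q1
Bisimilarity quotient blocks:
  B0 = {p0, q0, q3}
  B1 = {p1, q1}
  B2 = {p2, q2}
p0 ∈ B0, q0 ∈ B0 → same block
Bisimilar ⇒ trace-equivalent.

traces(P) = traces(Q)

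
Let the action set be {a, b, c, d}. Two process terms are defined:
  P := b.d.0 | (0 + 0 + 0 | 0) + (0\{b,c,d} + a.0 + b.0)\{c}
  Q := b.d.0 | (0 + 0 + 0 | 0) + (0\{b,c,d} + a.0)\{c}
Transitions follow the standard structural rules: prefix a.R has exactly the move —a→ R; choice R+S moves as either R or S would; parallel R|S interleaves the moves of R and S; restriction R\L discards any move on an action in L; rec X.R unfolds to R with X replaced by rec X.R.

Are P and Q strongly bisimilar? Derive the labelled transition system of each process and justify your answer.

Reachable graph of P (4 states):
  m0 = b.d.0 | (0 + 0 + 0 | 0) + (0\{b,c,d} + a.0 + b.0)\{c} ⊢ -a-> m1, -b-> m1, -b-> m2
  m1 = 0\{c} ⊢ deadlocked
  m2 = d.0 | (0 + 0 + 0 | 0) ⊢ -d-> m3
  m3 = 0 | (0 + 0 + 0 | 0) ⊢ deadlocked
Reachable graph of Q (4 states):
  n0 = b.d.0 | (0 + 0 + 0 | 0) + (0\{b,c,d} + a.0)\{c} ⊢ -a-> n1, -b-> n2
  n1 = 0\{c} ⊢ deadlocked
  n2 = d.0 | (0 + 0 + 0 | 0) ⊢ -d-> n3
  n3 = 0 | (0 + 0 + 0 | 0) ⊢ deadlocked
Partition-refinement fixed point:
  B0 = {m0}
  B1 = {m1, m3, n1, n3}
  B2 = {m2, n2}
  B3 = {n0}
m0 ∈ B0, n0 ∈ B3 → different blocks

P ≁ Q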